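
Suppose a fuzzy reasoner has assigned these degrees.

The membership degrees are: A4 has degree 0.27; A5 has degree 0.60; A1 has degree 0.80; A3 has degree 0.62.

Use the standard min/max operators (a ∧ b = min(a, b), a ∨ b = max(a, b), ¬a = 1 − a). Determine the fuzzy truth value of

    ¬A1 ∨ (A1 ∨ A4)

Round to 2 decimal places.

0.80

¬A1 = 1 − 0.80 = 0.20
A1 ∨ A4 = max(a, b) on (0.80, 0.27) = 0.80
¬A1 ∨ (A1 ∨ A4) = max(a, b) on (0.20, 0.80) = 0.80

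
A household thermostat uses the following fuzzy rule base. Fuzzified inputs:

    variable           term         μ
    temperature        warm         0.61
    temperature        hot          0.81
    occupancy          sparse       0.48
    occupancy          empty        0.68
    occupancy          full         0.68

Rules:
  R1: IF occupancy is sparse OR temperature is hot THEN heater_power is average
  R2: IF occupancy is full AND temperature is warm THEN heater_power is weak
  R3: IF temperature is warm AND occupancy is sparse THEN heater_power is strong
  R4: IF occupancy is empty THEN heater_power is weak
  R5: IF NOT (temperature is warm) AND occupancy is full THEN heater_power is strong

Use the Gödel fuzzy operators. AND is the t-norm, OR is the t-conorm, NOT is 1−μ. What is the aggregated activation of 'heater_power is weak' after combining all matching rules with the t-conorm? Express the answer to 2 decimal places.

R1: sparse=0.48, hot=0.81; OR[max(a, b)] → w = 0.81
R2: full=0.68, warm=0.61; AND[min(a, b)] → w = 0.61
R3: warm=0.61, sparse=0.48; AND[min(a, b)] → w = 0.48
R4: empty=0.68 → w = 0.68
R5: ¬warm=1−0.61=0.39, full=0.68; AND[min(a, b)] → w = 0.39
Rules with consequent 'weak': {R2, R4} → strengths 0.61, 0.68
Aggregate via t-conorm [max(a, b)]: 0.68

0.68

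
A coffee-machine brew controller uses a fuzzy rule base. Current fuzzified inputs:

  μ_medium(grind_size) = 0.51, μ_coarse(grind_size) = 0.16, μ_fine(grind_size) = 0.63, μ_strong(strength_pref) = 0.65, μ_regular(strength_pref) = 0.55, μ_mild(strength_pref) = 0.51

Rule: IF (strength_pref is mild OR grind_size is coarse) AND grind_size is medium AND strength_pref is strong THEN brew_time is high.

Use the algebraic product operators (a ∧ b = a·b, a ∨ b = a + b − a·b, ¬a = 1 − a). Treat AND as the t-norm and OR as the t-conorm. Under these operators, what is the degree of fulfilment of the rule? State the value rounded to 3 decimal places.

0.195

firing strength: (mild=0.51 OR coarse=0.16) = 0.5884; AND[a·b] with medium=0.51, strong=0.65 → w = 0.1951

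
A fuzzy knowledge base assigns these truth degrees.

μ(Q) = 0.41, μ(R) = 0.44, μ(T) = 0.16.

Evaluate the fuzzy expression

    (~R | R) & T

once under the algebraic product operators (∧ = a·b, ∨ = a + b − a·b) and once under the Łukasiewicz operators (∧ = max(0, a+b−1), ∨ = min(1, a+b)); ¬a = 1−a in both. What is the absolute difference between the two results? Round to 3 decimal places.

Under algebraic product:
  ~R = 1 − 0.4400 = 0.5600
  ~R | R = a + b − a·b on (0.5600, 0.4400) = 0.7536
  (~R | R) & T = a·b on (0.7536, 0.1600) = 0.1206
  → value = 0.1206
Under Łukasiewicz:
  ~R = 1 − 0.44 = 0.56
  ~R | R = min(1, a+b) on (0.56, 0.44) = 1.00
  (~R | R) & T = max(0, a+b−1) on (1.00, 0.16) = 0.16
  → value = 0.1600
|0.1206 − 0.1600| = 0.039

0.039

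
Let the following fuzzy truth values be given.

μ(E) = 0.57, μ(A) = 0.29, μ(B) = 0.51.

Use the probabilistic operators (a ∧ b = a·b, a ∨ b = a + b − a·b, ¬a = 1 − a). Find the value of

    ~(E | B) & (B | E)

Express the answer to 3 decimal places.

E | B = a + b − a·b on (0.5700, 0.5100) = 0.7893
~(E | B) = 1 − 0.7893 = 0.2107
B | E = a + b − a·b on (0.5100, 0.5700) = 0.7893
~(E | B) & (B | E) = a·b on (0.2107, 0.7893) = 0.1663

0.166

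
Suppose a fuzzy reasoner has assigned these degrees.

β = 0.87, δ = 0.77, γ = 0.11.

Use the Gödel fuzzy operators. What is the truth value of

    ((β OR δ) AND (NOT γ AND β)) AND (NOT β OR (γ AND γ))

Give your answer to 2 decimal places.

0.13

β OR δ = max(a, b) on (0.87, 0.77) = 0.87
NOT γ = 1 − 0.11 = 0.89
NOT γ AND β = min(a, b) on (0.89, 0.87) = 0.87
(β OR δ) AND (NOT γ AND β) = min(a, b) on (0.87, 0.87) = 0.87
NOT β = 1 − 0.87 = 0.13
γ AND γ = min(a, b) on (0.11, 0.11) = 0.11
NOT β OR (γ AND γ) = max(a, b) on (0.13, 0.11) = 0.13
((β OR δ) AND (NOT γ AND β)) AND (NOT β OR (γ AND γ)) = min(a, b) on (0.87, 0.13) = 0.13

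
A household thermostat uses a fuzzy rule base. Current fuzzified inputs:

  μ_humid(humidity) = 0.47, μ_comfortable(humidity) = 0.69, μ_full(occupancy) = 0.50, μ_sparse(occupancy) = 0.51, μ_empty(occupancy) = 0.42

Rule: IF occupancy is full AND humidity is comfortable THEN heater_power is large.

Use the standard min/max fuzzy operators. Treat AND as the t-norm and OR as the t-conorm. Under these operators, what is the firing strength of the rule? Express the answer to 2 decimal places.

0.50

firing strength: full=0.50, comfortable=0.69; AND[min(a, b)] → w = 0.50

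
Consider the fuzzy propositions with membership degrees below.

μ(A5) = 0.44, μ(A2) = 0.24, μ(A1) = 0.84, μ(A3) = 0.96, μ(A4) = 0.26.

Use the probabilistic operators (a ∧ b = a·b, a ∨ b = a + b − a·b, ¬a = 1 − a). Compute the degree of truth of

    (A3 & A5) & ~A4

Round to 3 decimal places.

A3 & A5 = a·b on (0.9600, 0.4400) = 0.4224
~A4 = 1 − 0.2600 = 0.7400
(A3 & A5) & ~A4 = a·b on (0.4224, 0.7400) = 0.3126

0.313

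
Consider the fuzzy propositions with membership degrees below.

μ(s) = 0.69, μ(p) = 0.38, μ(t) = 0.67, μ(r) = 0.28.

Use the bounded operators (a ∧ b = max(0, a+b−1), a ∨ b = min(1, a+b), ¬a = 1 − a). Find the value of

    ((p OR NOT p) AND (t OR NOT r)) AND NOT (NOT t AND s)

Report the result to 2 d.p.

0.98

NOT p = 1 − 0.38 = 0.62
p OR NOT p = min(1, a+b) on (0.38, 0.62) = 1.00
NOT r = 1 − 0.28 = 0.72
t OR NOT r = min(1, a+b) on (0.67, 0.72) = 1.00
(p OR NOT p) AND (t OR NOT r) = max(0, a+b−1) on (1.00, 1.00) = 1.00
NOT t = 1 − 0.67 = 0.33
NOT t AND s = max(0, a+b−1) on (0.33, 0.69) = 0.02
NOT (NOT t AND s) = 1 − 0.02 = 0.98
((p OR NOT p) AND (t OR NOT r)) AND NOT (NOT t AND s) = max(0, a+b−1) on (1.00, 0.98) = 0.98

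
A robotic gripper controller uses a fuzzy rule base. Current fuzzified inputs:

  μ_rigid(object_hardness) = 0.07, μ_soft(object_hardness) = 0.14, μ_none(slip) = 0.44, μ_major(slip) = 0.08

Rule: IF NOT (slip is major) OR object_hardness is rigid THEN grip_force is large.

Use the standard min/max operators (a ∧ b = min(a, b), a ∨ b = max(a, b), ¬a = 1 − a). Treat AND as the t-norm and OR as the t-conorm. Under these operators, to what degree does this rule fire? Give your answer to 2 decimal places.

firing strength: ¬major=1−0.08=0.92, rigid=0.07; OR[max(a, b)] → w = 0.92

0.92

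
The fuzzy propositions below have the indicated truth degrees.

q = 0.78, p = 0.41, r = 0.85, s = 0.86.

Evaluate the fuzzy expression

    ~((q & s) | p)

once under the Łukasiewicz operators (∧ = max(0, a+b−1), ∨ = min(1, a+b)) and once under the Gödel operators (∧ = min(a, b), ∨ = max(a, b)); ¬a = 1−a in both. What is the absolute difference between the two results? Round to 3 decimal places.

0.220

Under Łukasiewicz:
  q & s = max(0, a+b−1) on (0.78, 0.86) = 0.64
  (q & s) | p = min(1, a+b) on (0.64, 0.41) = 1.00
  ~((q & s) | p) = 1 − 1.00 = 0.00
  → value = 0.0000
Under Gödel:
  q & s = min(a, b) on (0.78, 0.86) = 0.78
  (q & s) | p = max(a, b) on (0.78, 0.41) = 0.78
  ~((q & s) | p) = 1 − 0.78 = 0.22
  → value = 0.2200
|0.0000 − 0.2200| = 0.220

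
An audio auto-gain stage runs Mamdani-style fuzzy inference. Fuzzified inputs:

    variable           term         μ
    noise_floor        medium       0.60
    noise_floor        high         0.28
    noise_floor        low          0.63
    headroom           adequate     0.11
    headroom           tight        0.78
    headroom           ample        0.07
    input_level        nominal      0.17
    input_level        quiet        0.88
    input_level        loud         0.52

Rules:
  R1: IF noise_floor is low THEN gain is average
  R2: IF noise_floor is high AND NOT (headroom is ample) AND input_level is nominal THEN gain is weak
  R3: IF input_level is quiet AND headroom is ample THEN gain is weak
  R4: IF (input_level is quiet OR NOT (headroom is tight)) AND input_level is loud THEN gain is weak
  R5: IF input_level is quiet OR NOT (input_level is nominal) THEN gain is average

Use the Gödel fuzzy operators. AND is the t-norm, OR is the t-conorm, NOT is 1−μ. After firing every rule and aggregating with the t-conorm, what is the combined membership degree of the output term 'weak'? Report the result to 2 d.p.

0.52

R1: low=0.63 → w = 0.63
R2: high=0.28, ¬ample=1−0.07=0.93, nominal=0.17; AND[min(a, b)] → w = 0.17
R3: quiet=0.88, ample=0.07; AND[min(a, b)] → w = 0.07
R4: (quiet=0.88 OR ¬tight=1−0.78=0.22) = 0.88; AND[min(a, b)] with loud=0.52 → w = 0.52
R5: quiet=0.88, ¬nominal=1−0.17=0.83; OR[max(a, b)] → w = 0.88
Rules with consequent 'weak': {R2, R3, R4} → strengths 0.17, 0.07, 0.52
Aggregate via t-conorm [max(a, b)]: 0.52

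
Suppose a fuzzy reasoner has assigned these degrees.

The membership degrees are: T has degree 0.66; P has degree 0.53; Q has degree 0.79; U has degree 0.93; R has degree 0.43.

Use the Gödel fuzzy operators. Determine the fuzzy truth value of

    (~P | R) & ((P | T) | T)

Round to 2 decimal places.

0.47

~P = 1 − 0.53 = 0.47
~P | R = max(a, b) on (0.47, 0.43) = 0.47
P | T = max(a, b) on (0.53, 0.66) = 0.66
(P | T) | T = max(a, b) on (0.66, 0.66) = 0.66
(~P | R) & ((P | T) | T) = min(a, b) on (0.47, 0.66) = 0.47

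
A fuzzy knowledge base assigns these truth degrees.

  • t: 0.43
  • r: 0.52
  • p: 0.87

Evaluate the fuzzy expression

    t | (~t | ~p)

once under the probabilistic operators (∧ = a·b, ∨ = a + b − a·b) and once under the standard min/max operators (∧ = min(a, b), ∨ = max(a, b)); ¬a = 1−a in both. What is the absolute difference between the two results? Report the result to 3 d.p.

Under probabilistic:
  ~t = 1 − 0.4300 = 0.5700
  ~p = 1 − 0.8700 = 0.1300
  ~t | ~p = a + b − a·b on (0.5700, 0.1300) = 0.6259
  t | (~t | ~p) = a + b − a·b on (0.4300, 0.6259) = 0.7868
  → value = 0.7868
Under standard min/max:
  ~t = 1 − 0.43 = 0.57
  ~p = 1 − 0.87 = 0.13
  ~t | ~p = max(a, b) on (0.57, 0.13) = 0.57
  t | (~t | ~p) = max(a, b) on (0.43, 0.57) = 0.57
  → value = 0.5700
|0.7868 − 0.5700| = 0.217

0.217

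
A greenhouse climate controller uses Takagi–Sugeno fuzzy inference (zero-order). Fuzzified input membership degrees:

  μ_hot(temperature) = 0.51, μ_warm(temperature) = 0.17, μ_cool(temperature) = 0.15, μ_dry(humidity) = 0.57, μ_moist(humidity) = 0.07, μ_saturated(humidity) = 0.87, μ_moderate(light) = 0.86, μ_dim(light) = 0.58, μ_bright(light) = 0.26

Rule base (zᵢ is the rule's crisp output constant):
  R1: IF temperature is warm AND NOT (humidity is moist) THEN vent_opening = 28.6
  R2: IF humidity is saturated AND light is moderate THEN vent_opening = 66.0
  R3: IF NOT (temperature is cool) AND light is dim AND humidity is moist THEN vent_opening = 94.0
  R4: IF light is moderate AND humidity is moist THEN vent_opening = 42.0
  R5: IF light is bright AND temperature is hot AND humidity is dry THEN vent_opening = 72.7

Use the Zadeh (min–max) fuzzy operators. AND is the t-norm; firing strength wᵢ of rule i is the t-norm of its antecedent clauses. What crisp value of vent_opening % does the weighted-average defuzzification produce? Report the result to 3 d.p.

R1 (z=28.6): warm=0.17, ¬moist=1−0.07=0.93; AND[min(a, b)] → w = 0.17
R2 (z=66.0): saturated=0.87, moderate=0.86; AND[min(a, b)] → w = 0.86
R3 (z=94.0): ¬cool=1−0.15=0.85, dim=0.58, moist=0.07; AND[min(a, b)] → w = 0.07
R4 (z=42.0): moderate=0.86, moist=0.07; AND[min(a, b)] → w = 0.07
R5 (z=72.7): bright=0.26, hot=0.51, dry=0.57; AND[min(a, b)] → w = 0.26
Weighted average = (0.17·28.6 + 0.86·66.0 + 0.07·94.0 + 0.07·42.0 + 0.26·72.7) / (0.17 + 0.86 + 0.07 + 0.07 + 0.26)
  = 90.0440 / 1.4300 = 62.968

62.968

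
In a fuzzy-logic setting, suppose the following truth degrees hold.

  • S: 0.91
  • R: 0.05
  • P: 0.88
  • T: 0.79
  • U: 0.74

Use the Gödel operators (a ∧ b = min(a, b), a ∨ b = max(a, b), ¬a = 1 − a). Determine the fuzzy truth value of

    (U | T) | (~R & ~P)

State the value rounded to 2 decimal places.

0.79

U | T = max(a, b) on (0.74, 0.79) = 0.79
~R = 1 − 0.05 = 0.95
~P = 1 − 0.88 = 0.12
~R & ~P = min(a, b) on (0.95, 0.12) = 0.12
(U | T) | (~R & ~P) = max(a, b) on (0.79, 0.12) = 0.79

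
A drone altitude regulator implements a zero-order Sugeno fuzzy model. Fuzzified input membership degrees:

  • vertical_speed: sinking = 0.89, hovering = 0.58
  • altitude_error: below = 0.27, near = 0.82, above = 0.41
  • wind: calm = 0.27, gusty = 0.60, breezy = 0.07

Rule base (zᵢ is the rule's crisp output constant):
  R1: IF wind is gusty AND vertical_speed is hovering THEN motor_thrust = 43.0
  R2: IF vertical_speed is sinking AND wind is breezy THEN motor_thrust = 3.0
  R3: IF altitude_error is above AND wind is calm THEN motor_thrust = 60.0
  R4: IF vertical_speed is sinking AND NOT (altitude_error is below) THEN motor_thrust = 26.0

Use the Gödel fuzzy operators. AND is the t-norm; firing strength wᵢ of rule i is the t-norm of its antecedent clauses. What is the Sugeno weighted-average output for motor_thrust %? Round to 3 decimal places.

R1 (z=43.0): gusty=0.60, hovering=0.58; AND[min(a, b)] → w = 0.58
R2 (z=3.0): sinking=0.89, breezy=0.07; AND[min(a, b)] → w = 0.07
R3 (z=60.0): above=0.41, calm=0.27; AND[min(a, b)] → w = 0.27
R4 (z=26.0): sinking=0.89, ¬below=1−0.27=0.73; AND[min(a, b)] → w = 0.73
Weighted average = (0.58·43.0 + 0.07·3.0 + 0.27·60.0 + 0.73·26.0) / (0.58 + 0.07 + 0.27 + 0.73)
  = 60.3300 / 1.6500 = 36.564

36.564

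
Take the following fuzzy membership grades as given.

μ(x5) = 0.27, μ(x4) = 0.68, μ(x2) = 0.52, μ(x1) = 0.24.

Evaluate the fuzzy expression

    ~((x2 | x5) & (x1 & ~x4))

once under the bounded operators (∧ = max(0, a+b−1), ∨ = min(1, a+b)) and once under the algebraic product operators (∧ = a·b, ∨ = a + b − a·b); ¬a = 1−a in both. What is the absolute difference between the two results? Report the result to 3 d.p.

Under bounded:
  x2 | x5 = min(1, a+b) on (0.52, 0.27) = 0.79
  ~x4 = 1 − 0.68 = 0.32
  x1 & ~x4 = max(0, a+b−1) on (0.24, 0.32) = 0.00
  (x2 | x5) & (x1 & ~x4) = max(0, a+b−1) on (0.79, 0.00) = 0.00
  ~((x2 | x5) & (x1 & ~x4)) = 1 − 0.00 = 1.00
  → value = 1.0000
Under algebraic product:
  x2 | x5 = a + b − a·b on (0.5200, 0.2700) = 0.6496
  ~x4 = 1 − 0.6800 = 0.3200
  x1 & ~x4 = a·b on (0.2400, 0.3200) = 0.0768
  (x2 | x5) & (x1 & ~x4) = a·b on (0.6496, 0.0768) = 0.0499
  ~((x2 | x5) & (x1 & ~x4)) = 1 − 0.0499 = 0.9501
  → value = 0.9501
|1.0000 − 0.9501| = 0.050

0.050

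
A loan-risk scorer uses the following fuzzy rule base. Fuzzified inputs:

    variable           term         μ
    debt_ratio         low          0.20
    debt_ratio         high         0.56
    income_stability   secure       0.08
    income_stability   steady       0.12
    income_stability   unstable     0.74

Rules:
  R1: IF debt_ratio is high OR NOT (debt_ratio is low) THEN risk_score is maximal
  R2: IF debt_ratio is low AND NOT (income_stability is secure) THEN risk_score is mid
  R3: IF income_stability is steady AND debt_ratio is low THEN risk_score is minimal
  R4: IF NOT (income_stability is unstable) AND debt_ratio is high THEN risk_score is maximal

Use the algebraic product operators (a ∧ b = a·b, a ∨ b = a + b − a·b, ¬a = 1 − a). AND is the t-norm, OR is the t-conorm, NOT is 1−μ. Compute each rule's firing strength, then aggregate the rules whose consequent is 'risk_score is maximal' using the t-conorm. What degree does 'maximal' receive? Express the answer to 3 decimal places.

0.925

R1: high=0.56, ¬low=1−0.20=0.80; OR[a + b − a·b] → w = 0.9120
R2: low=0.20, ¬secure=1−0.08=0.92; AND[a·b] → w = 0.1840
R3: steady=0.12, low=0.20; AND[a·b] → w = 0.0240
R4: ¬unstable=1−0.74=0.26, high=0.56; AND[a·b] → w = 0.1456
Rules with consequent 'maximal': {R1, R4} → strengths 0.9120, 0.1456
Aggregate via t-conorm [a + b − a·b]: 0.9248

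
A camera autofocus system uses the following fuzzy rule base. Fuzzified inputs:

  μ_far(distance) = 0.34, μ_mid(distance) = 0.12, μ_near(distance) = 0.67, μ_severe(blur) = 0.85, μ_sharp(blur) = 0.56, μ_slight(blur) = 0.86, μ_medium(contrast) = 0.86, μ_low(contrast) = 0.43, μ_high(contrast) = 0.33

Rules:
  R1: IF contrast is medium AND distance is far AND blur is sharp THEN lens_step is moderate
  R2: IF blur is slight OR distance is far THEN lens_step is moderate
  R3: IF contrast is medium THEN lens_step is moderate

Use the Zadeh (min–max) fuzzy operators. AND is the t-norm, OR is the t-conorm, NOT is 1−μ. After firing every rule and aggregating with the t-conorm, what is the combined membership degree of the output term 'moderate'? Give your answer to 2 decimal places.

R1: medium=0.86, far=0.34, sharp=0.56; AND[min(a, b)] → w = 0.34
R2: slight=0.86, far=0.34; OR[max(a, b)] → w = 0.86
R3: medium=0.86 → w = 0.86
Rules with consequent 'moderate': {R1, R2, R3} → strengths 0.34, 0.86, 0.86
Aggregate via t-conorm [max(a, b)]: 0.86

0.86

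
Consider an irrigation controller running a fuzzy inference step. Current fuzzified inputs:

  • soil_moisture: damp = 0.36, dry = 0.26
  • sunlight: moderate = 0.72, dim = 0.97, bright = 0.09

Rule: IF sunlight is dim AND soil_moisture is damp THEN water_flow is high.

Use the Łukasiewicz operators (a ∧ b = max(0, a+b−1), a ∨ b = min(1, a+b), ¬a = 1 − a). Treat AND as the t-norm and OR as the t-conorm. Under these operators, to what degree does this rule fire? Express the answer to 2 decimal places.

firing strength: dim=0.97, damp=0.36; AND[max(0, a+b−1)] → w = 0.33

0.33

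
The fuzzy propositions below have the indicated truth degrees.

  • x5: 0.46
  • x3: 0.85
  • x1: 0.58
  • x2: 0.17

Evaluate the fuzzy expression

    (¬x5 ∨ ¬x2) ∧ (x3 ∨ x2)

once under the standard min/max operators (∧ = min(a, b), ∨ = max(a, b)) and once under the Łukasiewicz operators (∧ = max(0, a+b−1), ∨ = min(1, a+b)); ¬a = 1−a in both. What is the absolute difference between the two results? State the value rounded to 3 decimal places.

0.170

Under standard min/max:
  ¬x5 = 1 − 0.46 = 0.54
  ¬x2 = 1 − 0.17 = 0.83
  ¬x5 ∨ ¬x2 = max(a, b) on (0.54, 0.83) = 0.83
  x3 ∨ x2 = max(a, b) on (0.85, 0.17) = 0.85
  (¬x5 ∨ ¬x2) ∧ (x3 ∨ x2) = min(a, b) on (0.83, 0.85) = 0.83
  → value = 0.8300
Under Łukasiewicz:
  ¬x5 = 1 − 0.46 = 0.54
  ¬x2 = 1 − 0.17 = 0.83
  ¬x5 ∨ ¬x2 = min(1, a+b) on (0.54, 0.83) = 1.00
  x3 ∨ x2 = min(1, a+b) on (0.85, 0.17) = 1.00
  (¬x5 ∨ ¬x2) ∧ (x3 ∨ x2) = max(0, a+b−1) on (1.00, 1.00) = 1.00
  → value = 1.0000
|0.8300 − 1.0000| = 0.170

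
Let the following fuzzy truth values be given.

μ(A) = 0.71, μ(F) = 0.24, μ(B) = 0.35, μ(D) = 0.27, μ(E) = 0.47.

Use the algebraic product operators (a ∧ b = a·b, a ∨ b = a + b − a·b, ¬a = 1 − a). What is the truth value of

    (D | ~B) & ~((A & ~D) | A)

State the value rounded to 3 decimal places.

~B = 1 − 0.3500 = 0.6500
D | ~B = a + b − a·b on (0.2700, 0.6500) = 0.7445
~D = 1 − 0.2700 = 0.7300
A & ~D = a·b on (0.7100, 0.7300) = 0.5183
(A & ~D) | A = a + b − a·b on (0.5183, 0.7100) = 0.8603
~((A & ~D) | A) = 1 − 0.8603 = 0.1397
(D | ~B) & ~((A & ~D) | A) = a·b on (0.7445, 0.1397) = 0.1040

0.104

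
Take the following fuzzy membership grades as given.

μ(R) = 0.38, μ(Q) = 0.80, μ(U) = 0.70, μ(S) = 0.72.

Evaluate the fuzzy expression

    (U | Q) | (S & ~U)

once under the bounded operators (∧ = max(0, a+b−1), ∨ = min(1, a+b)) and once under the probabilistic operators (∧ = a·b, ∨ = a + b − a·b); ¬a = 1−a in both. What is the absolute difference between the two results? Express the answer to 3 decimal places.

Under bounded:
  U | Q = min(1, a+b) on (0.70, 0.80) = 1.00
  ~U = 1 − 0.70 = 0.30
  S & ~U = max(0, a+b−1) on (0.72, 0.30) = 0.02
  (U | Q) | (S & ~U) = min(1, a+b) on (1.00, 0.02) = 1.00
  → value = 1.0000
Under probabilistic:
  U | Q = a + b − a·b on (0.7000, 0.8000) = 0.9400
  ~U = 1 − 0.7000 = 0.3000
  S & ~U = a·b on (0.7200, 0.3000) = 0.2160
  (U | Q) | (S & ~U) = a + b − a·b on (0.9400, 0.2160) = 0.9530
  → value = 0.9530
|1.0000 − 0.9530| = 0.047

0.047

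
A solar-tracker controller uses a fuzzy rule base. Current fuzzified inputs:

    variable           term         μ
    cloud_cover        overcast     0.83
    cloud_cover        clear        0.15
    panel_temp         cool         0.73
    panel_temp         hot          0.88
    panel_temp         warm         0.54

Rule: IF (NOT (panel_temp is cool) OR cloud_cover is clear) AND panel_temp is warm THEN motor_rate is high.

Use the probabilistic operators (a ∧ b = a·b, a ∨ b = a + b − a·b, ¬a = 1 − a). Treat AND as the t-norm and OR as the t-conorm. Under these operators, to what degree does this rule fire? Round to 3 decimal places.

firing strength: (¬cool=1−0.73=0.27 OR clear=0.15) = 0.3795; AND[a·b] with warm=0.54 → w = 0.2049

0.205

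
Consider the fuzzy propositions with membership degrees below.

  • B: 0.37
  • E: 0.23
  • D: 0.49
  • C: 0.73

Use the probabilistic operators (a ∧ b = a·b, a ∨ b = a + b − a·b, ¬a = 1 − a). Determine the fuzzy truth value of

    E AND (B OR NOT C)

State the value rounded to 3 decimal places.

NOT C = 1 − 0.7300 = 0.2700
B OR NOT C = a + b − a·b on (0.3700, 0.2700) = 0.5401
E AND (B OR NOT C) = a·b on (0.2300, 0.5401) = 0.1242

0.124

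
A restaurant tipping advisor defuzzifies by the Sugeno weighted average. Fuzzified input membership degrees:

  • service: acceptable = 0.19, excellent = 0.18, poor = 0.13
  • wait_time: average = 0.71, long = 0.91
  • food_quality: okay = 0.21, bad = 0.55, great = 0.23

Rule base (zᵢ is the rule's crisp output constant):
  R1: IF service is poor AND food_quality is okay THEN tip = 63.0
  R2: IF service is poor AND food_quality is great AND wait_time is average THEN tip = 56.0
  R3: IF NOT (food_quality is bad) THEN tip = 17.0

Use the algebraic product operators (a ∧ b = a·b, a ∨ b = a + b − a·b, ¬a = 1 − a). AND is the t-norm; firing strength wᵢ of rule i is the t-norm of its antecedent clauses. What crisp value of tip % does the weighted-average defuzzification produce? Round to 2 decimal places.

21.18

R1 (z=63.0): poor=0.13, okay=0.21; AND[a·b] → w = 0.0273
R2 (z=56.0): poor=0.13, great=0.23, average=0.71; AND[a·b] → w = 0.0212
R3 (z=17.0): ¬bad=1−0.55=0.45 → w = 0.4500
Weighted average = (0.0273·63.0 + 0.0212·56.0 + 0.4500·17.0) / (0.0273 + 0.0212 + 0.4500)
  = 10.5587 / 0.4985 = 21.18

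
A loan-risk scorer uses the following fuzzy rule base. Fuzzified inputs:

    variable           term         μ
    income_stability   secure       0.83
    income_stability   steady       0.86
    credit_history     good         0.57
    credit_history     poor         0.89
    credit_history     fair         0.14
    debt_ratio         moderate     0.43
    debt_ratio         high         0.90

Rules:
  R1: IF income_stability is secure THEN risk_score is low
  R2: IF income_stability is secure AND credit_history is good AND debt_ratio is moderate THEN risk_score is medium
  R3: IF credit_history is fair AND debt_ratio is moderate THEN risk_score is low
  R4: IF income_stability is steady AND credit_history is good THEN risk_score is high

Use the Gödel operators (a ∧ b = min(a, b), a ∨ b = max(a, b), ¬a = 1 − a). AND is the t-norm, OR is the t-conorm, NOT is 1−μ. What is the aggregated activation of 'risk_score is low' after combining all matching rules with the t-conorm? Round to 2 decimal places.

R1: secure=0.83 → w = 0.83
R2: secure=0.83, good=0.57, moderate=0.43; AND[min(a, b)] → w = 0.43
R3: fair=0.14, moderate=0.43; AND[min(a, b)] → w = 0.14
R4: steady=0.86, good=0.57; AND[min(a, b)] → w = 0.57
Rules with consequent 'low': {R1, R3} → strengths 0.83, 0.14
Aggregate via t-conorm [max(a, b)]: 0.83

0.83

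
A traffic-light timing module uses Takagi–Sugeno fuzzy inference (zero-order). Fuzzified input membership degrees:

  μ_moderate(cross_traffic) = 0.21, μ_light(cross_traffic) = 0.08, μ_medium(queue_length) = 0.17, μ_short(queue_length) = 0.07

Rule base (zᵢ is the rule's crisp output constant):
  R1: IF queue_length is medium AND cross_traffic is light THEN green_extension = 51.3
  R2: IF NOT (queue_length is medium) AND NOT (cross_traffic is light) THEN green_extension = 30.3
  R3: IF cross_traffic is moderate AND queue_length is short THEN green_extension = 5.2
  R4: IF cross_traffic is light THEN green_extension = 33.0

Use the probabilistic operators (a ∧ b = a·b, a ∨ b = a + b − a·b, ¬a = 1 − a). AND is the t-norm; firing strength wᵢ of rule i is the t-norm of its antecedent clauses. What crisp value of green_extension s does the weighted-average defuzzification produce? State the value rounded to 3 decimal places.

R1 (z=51.3): medium=0.17, light=0.08; AND[a·b] → w = 0.0136
R2 (z=30.3): ¬medium=1−0.17=0.83, ¬light=1−0.08=0.92; AND[a·b] → w = 0.7636
R3 (z=5.2): moderate=0.21, short=0.07; AND[a·b] → w = 0.0147
R4 (z=33.0): light=0.08 → w = 0.0800
Weighted average = (0.0136·51.3 + 0.7636·30.3 + 0.0147·5.2 + 0.0800·33.0) / (0.0136 + 0.7636 + 0.0147 + 0.0800)
  = 26.5512 / 0.8719 = 30.452

30.452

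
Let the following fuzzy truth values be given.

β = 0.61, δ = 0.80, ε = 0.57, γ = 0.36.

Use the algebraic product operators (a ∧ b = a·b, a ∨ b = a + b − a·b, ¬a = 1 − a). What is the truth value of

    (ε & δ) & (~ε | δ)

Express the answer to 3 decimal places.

ε & δ = a·b on (0.5700, 0.8000) = 0.4560
~ε = 1 − 0.5700 = 0.4300
~ε | δ = a + b − a·b on (0.4300, 0.8000) = 0.8860
(ε & δ) & (~ε | δ) = a·b on (0.4560, 0.8860) = 0.4040

0.404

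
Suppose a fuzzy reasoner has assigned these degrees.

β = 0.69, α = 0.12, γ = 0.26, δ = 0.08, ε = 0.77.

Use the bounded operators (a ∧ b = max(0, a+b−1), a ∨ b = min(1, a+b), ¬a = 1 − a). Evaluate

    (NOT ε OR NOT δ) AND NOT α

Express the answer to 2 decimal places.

0.88

NOT ε = 1 − 0.77 = 0.23
NOT δ = 1 − 0.08 = 0.92
NOT ε OR NOT δ = min(1, a+b) on (0.23, 0.92) = 1.00
NOT α = 1 − 0.12 = 0.88
(NOT ε OR NOT δ) AND NOT α = max(0, a+b−1) on (1.00, 0.88) = 0.88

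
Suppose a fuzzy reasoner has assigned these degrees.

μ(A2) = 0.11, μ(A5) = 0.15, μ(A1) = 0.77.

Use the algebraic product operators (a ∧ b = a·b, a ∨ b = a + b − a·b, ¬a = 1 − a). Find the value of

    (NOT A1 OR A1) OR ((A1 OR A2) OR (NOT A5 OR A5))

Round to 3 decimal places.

0.995

NOT A1 = 1 − 0.7700 = 0.2300
NOT A1 OR A1 = a + b − a·b on (0.2300, 0.7700) = 0.8229
A1 OR A2 = a + b − a·b on (0.7700, 0.1100) = 0.7953
NOT A5 = 1 − 0.1500 = 0.8500
NOT A5 OR A5 = a + b − a·b on (0.8500, 0.1500) = 0.8725
(A1 OR A2) OR (NOT A5 OR A5) = a + b − a·b on (0.7953, 0.8725) = 0.9739
(NOT A1 OR A1) OR ((A1 OR A2) OR (NOT A5 OR A5)) = a + b − a·b on (0.8229, 0.9739) = 0.9954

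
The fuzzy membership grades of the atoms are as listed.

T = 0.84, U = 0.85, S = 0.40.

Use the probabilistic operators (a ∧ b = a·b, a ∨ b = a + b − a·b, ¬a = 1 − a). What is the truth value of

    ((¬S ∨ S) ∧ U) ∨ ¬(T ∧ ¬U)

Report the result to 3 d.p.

0.955

¬S = 1 − 0.4000 = 0.6000
¬S ∨ S = a + b − a·b on (0.6000, 0.4000) = 0.7600
(¬S ∨ S) ∧ U = a·b on (0.7600, 0.8500) = 0.6460
¬U = 1 − 0.8500 = 0.1500
T ∧ ¬U = a·b on (0.8400, 0.1500) = 0.1260
¬(T ∧ ¬U) = 1 − 0.1260 = 0.8740
((¬S ∨ S) ∧ U) ∨ ¬(T ∧ ¬U) = a + b − a·b on (0.6460, 0.8740) = 0.9554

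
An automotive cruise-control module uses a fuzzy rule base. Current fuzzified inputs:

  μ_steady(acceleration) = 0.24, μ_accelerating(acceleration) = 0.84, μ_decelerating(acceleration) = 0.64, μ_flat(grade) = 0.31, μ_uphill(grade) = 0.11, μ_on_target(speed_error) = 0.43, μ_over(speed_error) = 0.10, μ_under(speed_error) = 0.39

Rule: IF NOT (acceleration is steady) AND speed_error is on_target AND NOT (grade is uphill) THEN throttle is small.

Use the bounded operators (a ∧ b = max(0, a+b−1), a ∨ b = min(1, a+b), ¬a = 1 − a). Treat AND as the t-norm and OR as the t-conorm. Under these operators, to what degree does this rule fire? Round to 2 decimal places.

0.08

firing strength: ¬steady=1−0.24=0.76, on_target=0.43, ¬uphill=1−0.11=0.89; AND[max(0, a+b−1)] → w = 0.08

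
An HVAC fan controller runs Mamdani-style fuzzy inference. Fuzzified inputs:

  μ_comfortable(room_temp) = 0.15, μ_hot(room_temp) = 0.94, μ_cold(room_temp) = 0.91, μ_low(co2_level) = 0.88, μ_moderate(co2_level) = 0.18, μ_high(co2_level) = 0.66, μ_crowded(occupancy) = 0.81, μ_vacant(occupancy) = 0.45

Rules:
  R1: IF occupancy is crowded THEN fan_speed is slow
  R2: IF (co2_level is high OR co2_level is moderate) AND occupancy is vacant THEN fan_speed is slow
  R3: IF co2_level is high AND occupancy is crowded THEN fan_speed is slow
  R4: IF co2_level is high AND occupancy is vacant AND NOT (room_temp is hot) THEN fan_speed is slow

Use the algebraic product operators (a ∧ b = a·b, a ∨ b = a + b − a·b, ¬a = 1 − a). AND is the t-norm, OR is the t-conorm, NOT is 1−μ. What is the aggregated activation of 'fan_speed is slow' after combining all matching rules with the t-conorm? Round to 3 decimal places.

0.941

R1: crowded=0.81 → w = 0.8100
R2: (high=0.66 OR moderate=0.18) = 0.7212; AND[a·b] with vacant=0.45 → w = 0.3245
R3: high=0.66, crowded=0.81; AND[a·b] → w = 0.5346
R4: high=0.66, vacant=0.45, ¬hot=1−0.94=0.06; AND[a·b] → w = 0.0178
Rules with consequent 'slow': {R1, R2, R3, R4} → strengths 0.8100, 0.3245, 0.5346, 0.0178
Aggregate via t-conorm [a + b − a·b]: 0.9413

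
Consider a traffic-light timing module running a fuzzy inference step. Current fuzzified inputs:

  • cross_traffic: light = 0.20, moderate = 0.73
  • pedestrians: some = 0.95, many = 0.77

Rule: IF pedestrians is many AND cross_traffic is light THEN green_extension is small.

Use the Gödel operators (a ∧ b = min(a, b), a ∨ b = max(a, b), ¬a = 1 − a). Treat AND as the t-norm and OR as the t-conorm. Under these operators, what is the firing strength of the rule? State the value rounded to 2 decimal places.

firing strength: many=0.77, light=0.20; AND[min(a, b)] → w = 0.20

0.20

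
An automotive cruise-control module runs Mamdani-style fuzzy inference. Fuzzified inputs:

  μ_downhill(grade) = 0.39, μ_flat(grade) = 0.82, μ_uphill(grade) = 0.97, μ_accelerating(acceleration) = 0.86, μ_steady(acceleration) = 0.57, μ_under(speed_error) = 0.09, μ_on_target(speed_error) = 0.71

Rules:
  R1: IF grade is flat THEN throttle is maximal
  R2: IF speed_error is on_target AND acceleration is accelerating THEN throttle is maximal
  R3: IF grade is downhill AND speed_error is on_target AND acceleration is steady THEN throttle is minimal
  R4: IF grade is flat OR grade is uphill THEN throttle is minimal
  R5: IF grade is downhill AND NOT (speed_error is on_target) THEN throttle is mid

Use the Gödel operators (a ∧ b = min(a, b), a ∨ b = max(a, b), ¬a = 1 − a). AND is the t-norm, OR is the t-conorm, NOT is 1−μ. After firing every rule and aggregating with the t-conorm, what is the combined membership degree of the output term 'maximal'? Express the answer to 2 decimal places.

R1: flat=0.82 → w = 0.82
R2: on_target=0.71, accelerating=0.86; AND[min(a, b)] → w = 0.71
R3: downhill=0.39, on_target=0.71, steady=0.57; AND[min(a, b)] → w = 0.39
R4: flat=0.82, uphill=0.97; OR[max(a, b)] → w = 0.97
R5: downhill=0.39, ¬on_target=1−0.71=0.29; AND[min(a, b)] → w = 0.29
Rules with consequent 'maximal': {R1, R2} → strengths 0.82, 0.71
Aggregate via t-conorm [max(a, b)]: 0.82

0.82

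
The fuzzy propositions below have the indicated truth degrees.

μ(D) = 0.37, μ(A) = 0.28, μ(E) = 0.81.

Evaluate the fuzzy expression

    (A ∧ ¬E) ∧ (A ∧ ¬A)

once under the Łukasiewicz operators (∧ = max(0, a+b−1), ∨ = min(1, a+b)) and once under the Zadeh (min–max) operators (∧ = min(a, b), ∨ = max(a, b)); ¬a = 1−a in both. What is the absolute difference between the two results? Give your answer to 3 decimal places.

0.190

Under Łukasiewicz:
  ¬E = 1 − 0.81 = 0.19
  A ∧ ¬E = max(0, a+b−1) on (0.28, 0.19) = 0.00
  ¬A = 1 − 0.28 = 0.72
  A ∧ ¬A = max(0, a+b−1) on (0.28, 0.72) = 0.00
  (A ∧ ¬E) ∧ (A ∧ ¬A) = max(0, a+b−1) on (0.00, 0.00) = 0.00
  → value = 0.0000
Under Zadeh (min–max):
  ¬E = 1 − 0.81 = 0.19
  A ∧ ¬E = min(a, b) on (0.28, 0.19) = 0.19
  ¬A = 1 − 0.28 = 0.72
  A ∧ ¬A = min(a, b) on (0.28, 0.72) = 0.28
  (A ∧ ¬E) ∧ (A ∧ ¬A) = min(a, b) on (0.19, 0.28) = 0.19
  → value = 0.1900
|0.0000 − 0.1900| = 0.190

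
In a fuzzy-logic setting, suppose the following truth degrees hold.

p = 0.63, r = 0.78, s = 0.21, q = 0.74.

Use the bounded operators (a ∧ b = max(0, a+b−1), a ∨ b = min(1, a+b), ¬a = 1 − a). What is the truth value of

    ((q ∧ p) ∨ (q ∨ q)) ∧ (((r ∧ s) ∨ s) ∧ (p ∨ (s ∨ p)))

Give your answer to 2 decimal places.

0.21

q ∧ p = max(0, a+b−1) on (0.74, 0.63) = 0.37
q ∨ q = min(1, a+b) on (0.74, 0.74) = 1.00
(q ∧ p) ∨ (q ∨ q) = min(1, a+b) on (0.37, 1.00) = 1.00
r ∧ s = max(0, a+b−1) on (0.78, 0.21) = 0.00
(r ∧ s) ∨ s = min(1, a+b) on (0.00, 0.21) = 0.21
s ∨ p = min(1, a+b) on (0.21, 0.63) = 0.84
p ∨ (s ∨ p) = min(1, a+b) on (0.63, 0.84) = 1.00
((r ∧ s) ∨ s) ∧ (p ∨ (s ∨ p)) = max(0, a+b−1) on (0.21, 1.00) = 0.21
((q ∧ p) ∨ (q ∨ q)) ∧ (((r ∧ s) ∨ s) ∧ (p ∨ (s ∨ p))) = max(0, a+b−1) on (1.00, 0.21) = 0.21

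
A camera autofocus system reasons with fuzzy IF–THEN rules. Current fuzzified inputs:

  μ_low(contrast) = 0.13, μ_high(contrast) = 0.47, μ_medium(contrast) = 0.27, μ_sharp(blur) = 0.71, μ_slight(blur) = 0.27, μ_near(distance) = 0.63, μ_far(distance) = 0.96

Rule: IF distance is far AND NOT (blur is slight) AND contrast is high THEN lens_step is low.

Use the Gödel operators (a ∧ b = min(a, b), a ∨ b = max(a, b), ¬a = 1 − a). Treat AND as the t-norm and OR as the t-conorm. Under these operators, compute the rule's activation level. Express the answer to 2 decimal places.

firing strength: far=0.96, ¬slight=1−0.27=0.73, high=0.47; AND[min(a, b)] → w = 0.47

0.47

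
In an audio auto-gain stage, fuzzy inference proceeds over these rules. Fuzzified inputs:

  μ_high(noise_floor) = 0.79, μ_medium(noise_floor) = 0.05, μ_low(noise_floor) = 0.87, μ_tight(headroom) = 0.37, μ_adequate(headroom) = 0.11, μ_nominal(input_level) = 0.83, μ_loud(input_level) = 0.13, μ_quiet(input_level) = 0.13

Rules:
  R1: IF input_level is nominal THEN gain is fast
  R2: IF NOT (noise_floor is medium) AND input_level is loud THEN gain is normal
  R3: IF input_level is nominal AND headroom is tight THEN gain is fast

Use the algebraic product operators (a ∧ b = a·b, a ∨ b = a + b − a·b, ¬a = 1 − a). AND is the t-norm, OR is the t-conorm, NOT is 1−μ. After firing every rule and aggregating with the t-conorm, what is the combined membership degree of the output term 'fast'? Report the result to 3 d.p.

R1: nominal=0.83 → w = 0.8300
R2: ¬medium=1−0.05=0.95, loud=0.13; AND[a·b] → w = 0.1235
R3: nominal=0.83, tight=0.37; AND[a·b] → w = 0.3071
Rules with consequent 'fast': {R1, R3} → strengths 0.8300, 0.3071
Aggregate via t-conorm [a + b − a·b]: 0.8822

0.882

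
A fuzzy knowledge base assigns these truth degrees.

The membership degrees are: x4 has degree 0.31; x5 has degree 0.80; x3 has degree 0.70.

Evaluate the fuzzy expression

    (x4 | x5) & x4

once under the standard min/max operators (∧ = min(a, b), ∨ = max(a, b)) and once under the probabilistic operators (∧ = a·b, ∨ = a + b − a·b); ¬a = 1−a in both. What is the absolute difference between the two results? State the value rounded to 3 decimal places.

0.043

Under standard min/max:
  x4 | x5 = max(a, b) on (0.31, 0.80) = 0.80
  (x4 | x5) & x4 = min(a, b) on (0.80, 0.31) = 0.31
  → value = 0.3100
Under probabilistic:
  x4 | x5 = a + b − a·b on (0.3100, 0.8000) = 0.8620
  (x4 | x5) & x4 = a·b on (0.8620, 0.3100) = 0.2672
  → value = 0.2672
|0.3100 − 0.2672| = 0.043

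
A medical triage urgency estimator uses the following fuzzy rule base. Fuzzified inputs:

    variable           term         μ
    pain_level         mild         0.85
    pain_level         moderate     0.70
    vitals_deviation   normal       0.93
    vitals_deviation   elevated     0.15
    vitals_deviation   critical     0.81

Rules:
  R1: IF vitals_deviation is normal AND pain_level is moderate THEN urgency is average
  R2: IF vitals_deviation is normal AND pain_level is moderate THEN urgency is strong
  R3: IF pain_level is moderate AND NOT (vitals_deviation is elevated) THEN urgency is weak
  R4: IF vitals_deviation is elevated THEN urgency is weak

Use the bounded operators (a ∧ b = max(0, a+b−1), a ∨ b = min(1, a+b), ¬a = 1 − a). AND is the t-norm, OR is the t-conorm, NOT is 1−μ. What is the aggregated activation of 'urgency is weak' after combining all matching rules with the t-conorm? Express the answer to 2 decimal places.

R1: normal=0.93, moderate=0.70; AND[max(0, a+b−1)] → w = 0.63
R2: normal=0.93, moderate=0.70; AND[max(0, a+b−1)] → w = 0.63
R3: moderate=0.70, ¬elevated=1−0.15=0.85; AND[max(0, a+b−1)] → w = 0.55
R4: elevated=0.15 → w = 0.15
Rules with consequent 'weak': {R3, R4} → strengths 0.55, 0.15
Aggregate via t-conorm [min(1, a+b)]: 0.70

0.70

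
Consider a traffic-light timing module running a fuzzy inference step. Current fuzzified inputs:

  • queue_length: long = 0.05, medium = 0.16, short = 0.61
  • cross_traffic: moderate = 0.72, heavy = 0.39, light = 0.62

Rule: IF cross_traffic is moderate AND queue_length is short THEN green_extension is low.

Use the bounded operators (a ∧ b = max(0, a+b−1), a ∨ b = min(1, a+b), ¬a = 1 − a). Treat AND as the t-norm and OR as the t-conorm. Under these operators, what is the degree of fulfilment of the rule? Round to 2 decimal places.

firing strength: moderate=0.72, short=0.61; AND[max(0, a+b−1)] → w = 0.33

0.33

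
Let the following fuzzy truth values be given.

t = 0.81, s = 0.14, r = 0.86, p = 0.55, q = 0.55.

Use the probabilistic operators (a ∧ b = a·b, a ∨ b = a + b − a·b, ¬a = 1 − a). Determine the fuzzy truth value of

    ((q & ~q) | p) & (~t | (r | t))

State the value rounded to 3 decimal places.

~q = 1 − 0.5500 = 0.4500
q & ~q = a·b on (0.5500, 0.4500) = 0.2475
(q & ~q) | p = a + b − a·b on (0.2475, 0.5500) = 0.6614
~t = 1 − 0.8100 = 0.1900
r | t = a + b − a·b on (0.8600, 0.8100) = 0.9734
~t | (r | t) = a + b − a·b on (0.1900, 0.9734) = 0.9785
((q & ~q) | p) & (~t | (r | t)) = a·b on (0.6614, 0.9785) = 0.6471

0.647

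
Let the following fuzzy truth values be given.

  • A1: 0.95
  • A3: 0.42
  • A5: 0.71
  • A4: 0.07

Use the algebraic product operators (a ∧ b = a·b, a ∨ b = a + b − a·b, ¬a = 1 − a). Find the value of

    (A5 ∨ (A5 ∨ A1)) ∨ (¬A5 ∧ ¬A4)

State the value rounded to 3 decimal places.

A5 ∨ A1 = a + b − a·b on (0.7100, 0.9500) = 0.9855
A5 ∨ (A5 ∨ A1) = a + b − a·b on (0.7100, 0.9855) = 0.9958
¬A5 = 1 − 0.7100 = 0.2900
¬A4 = 1 − 0.0700 = 0.9300
¬A5 ∧ ¬A4 = a·b on (0.2900, 0.9300) = 0.2697
(A5 ∨ (A5 ∨ A1)) ∨ (¬A5 ∧ ¬A4) = a + b − a·b on (0.9958, 0.2697) = 0.9969

0.997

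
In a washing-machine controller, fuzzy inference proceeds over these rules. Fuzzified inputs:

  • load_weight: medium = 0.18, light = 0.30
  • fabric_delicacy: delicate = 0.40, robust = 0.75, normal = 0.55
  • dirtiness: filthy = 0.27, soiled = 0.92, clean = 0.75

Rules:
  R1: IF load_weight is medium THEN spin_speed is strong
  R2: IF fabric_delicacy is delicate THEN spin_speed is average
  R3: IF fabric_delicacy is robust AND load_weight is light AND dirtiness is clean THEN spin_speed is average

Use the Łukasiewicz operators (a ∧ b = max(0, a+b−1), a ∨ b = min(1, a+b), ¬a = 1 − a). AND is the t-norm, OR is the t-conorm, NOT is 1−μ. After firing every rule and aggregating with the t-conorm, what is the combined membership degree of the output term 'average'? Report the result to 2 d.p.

0.40

R1: medium=0.18 → w = 0.18
R2: delicate=0.40 → w = 0.40
R3: robust=0.75, light=0.30, clean=0.75; AND[max(0, a+b−1)] → w = 0.00
Rules with consequent 'average': {R2, R3} → strengths 0.40, 0.00
Aggregate via t-conorm [min(1, a+b)]: 0.40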